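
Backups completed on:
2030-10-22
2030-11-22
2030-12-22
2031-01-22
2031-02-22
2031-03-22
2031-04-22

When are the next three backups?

Gaps: 31, 30, 31, 31, 28, 31 days — not constant. Every event is on the 22nd of the month.
Pattern: the 22nd of each month.
Next: May 2031 → 2031-05-22.
June 2031: 2031-06-22.
Next: July 2031 → 2031-07-22.

2031-05-22, 2031-06-22, 2031-07-22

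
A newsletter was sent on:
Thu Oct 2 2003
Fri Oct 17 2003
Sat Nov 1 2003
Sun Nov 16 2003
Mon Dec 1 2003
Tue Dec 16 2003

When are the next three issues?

Gaps between consecutive events: 15, 15, 15, 15, 15 days — a constant 15-day interval.
Tue Dec 16 2003 + 15 days = Wed Dec 31 2003.
Wed Dec 31 2003 + 15 days = Thu Jan 15 2004.
Thu Jan 15 2004 + 15 days = Fri Jan 30 2004.

Wed Dec 31 2003, Thu Jan 15 2004, Fri Jan 30 2004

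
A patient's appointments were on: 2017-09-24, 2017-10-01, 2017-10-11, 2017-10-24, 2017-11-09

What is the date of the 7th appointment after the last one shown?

2018-05-24

The spacing grows by 3 each time: 7, 10, 13, 16 days.
Next gap: 19 days. 2017-11-09 + 19 days = 2017-11-28.
Next gap: 22 days. 2017-11-28 + 22 days = 2017-12-20.
Next gap: 25 days. 2017-12-20 + 25 days = 2018-01-14.
Next gap: 28 days. 2018-01-14 + 28 days = 2018-02-11.
Next gap: 31 days. 2018-02-11 + 31 days = 2018-03-14.
Next gap: 34 days. 2018-03-14 + 34 days = 2018-04-17.
Next gap: 37 days. 2018-04-17 + 37 days = 2018-05-24.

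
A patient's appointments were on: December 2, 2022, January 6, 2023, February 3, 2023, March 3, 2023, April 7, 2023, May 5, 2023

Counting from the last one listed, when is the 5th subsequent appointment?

Gaps: 35, 28, 28, 35, 28 days — a mix of 28 and 35. Every date is a Friday.
Each is the 1st Friday of its month.
1st Friday of June 2023: June 2, 2023.
July 2023 — 1st Friday is July 7, 2023.
1st Friday of August 2023: August 4, 2023.
September 2023 — 1st Friday is September 1, 2023.
1st Friday of October 2023: October 6, 2023.

October 6, 2023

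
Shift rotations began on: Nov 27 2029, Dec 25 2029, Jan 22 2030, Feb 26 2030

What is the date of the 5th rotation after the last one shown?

Gaps: 28, 28, 35 days — a mix of 28 and 35. Every date is a Tuesday.
Each is the 4th Tuesday of its month.
March 2030 — 4th Tuesday is Mar 26 2030.
April 2030 — 4th Tuesday is Apr 23 2030.
4th Tuesday of May 2030: May 28 2030.
4th Tuesday of June 2030: Jun 25 2030.
4th Tuesday of July 2030: Jul 23 2030.

Jul 23 2030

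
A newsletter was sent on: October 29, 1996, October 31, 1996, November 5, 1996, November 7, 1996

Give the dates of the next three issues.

November 12, 1996; November 14, 1996; November 19, 1996

Every event lands on a Tuesday or Thursday (gaps cycle 2, 5, 2).
So the schedule is: every Tuesday and Thursday.
The following Tuesday is November 12, 1996.
The following Thursday is November 14, 1996.
The following Tuesday is November 19, 1996.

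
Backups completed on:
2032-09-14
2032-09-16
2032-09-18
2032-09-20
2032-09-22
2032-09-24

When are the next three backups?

2032-09-26, 2032-09-28, 2032-09-30

The spacing is 2, 2, 2, 2, 2 days — always 2 days.
2032-09-24 + 2 days = 2032-09-26.
2032-09-26 + 2 days = 2032-09-28.
2032-09-28 + 2 days = 2032-09-30.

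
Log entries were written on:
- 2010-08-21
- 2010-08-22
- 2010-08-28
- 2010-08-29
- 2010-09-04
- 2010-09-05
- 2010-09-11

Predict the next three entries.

The gap pattern 1, 6, 1, 6, 1, 6 repeats every 2 events.
These are the Saturdays and Sundays of each week.
The following Sunday is 2010-09-12.
Next Saturday: 2010-09-18.
The following Sunday is 2010-09-19.

2010-09-12, 2010-09-18, 2010-09-19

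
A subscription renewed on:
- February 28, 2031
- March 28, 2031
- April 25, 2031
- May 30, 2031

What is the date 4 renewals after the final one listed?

These are Fridays with 28, 28, 35-day gaps.
Each is the final Friday of its month — May 30, 2031 is past the 28th, so '4th Friday' doesn't fit.
June 2031 ends with Friday June 27, 2031.
Last Friday of July 2031: July 25, 2031.
Last Friday of August 2031: August 29, 2031.
September 2031 ends with Friday September 26, 2031.

September 26, 2031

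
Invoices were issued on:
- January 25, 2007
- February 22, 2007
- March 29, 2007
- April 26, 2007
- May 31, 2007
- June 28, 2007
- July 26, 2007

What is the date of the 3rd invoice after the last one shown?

These are Thursdays with 28, 35, 28, 35, 28, 28-day gaps.
Each is the final Thursday of its month — March 29, 2007 is past the 28th, so '4th Thursday' doesn't fit.
August 2007 ends with Thursday August 30, 2007.
September 2007 ends with Thursday September 27, 2007.
Last Thursday of October 2007: October 25, 2007.

October 25, 2007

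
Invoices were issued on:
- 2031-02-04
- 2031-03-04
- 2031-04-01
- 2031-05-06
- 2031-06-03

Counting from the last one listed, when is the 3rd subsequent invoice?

2031-09-02

All dates are Tuesdays, 28, 28, 35, 28 days apart.
Specifically, the 1st Tuesday of each month.
July 2031 — 1st Tuesday is 2031-07-01.
August 2031 — 1st Tuesday is 2031-08-05.
September 2031 — 1st Tuesday is 2031-09-02.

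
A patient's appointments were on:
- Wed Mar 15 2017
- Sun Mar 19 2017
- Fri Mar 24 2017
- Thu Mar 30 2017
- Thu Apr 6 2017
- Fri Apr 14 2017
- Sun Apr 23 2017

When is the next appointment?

Intervals are 4, 5, 6, 7, 8, 9 days — an arithmetic progression with common difference 1.
Next gap: 10 days. Sun Apr 23 2017 + 10 days = Wed May 3 2017.

Wed May 3 2017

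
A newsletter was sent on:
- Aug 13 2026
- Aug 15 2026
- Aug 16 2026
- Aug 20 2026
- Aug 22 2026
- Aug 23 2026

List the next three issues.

The gap pattern 2, 1, 4, 2, 1 repeats every 3 events.
These are the Thursdays, Saturdays and Sundays of each week.
The following Thursday is Aug 27 2026.
The following Saturday is Aug 29 2026.
Next Sunday: Aug 30 2026.

Aug 27 2026, Aug 29 2026, Aug 30 2026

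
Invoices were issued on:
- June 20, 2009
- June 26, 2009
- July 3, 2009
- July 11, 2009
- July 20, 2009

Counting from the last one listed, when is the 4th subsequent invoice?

September 4, 2009

The spacing grows by 1 each time: 6, 7, 8, 9 days.
Next gap: 10 days. July 20, 2009 + 10 days = July 30, 2009.
Next gap: 11 days. July 30, 2009 + 11 days = August 10, 2009.
Next gap: 12 days. August 10, 2009 + 12 days = August 22, 2009.
Next gap: 13 days. August 22, 2009 + 13 days = September 4, 2009.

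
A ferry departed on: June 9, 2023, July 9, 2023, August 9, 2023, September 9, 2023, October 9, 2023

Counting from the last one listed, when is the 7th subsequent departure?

The day-of-month is always 9 (30, 31, 31, 30 days between events).
So this recurs on the 9th of each month.
November 2023: November 9, 2023.
Next: December 2023 → December 9, 2023.
January 2024: January 9, 2024.
Next: February 2024 → February 9, 2024.
Next: March 2024 → March 9, 2024.
Next: April 2024 → April 9, 2024.
Next: May 2024 → May 9, 2024.

May 9, 2024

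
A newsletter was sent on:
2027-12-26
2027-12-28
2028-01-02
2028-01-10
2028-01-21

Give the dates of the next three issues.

Intervals are 2, 5, 8, 11 days — an arithmetic progression with common difference 3.
Next gap: 14 days. 2028-01-21 + 14 days = 2028-02-04.
Next gap: 17 days. 2028-02-04 + 17 days = 2028-02-21.
Next gap: 20 days. 2028-02-21 + 20 days = 2028-03-12.

2028-02-04, 2028-02-21, 2028-03-12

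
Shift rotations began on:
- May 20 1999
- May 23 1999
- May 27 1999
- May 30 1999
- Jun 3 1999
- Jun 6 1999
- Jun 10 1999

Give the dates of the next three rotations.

Jun 13 1999, Jun 17 1999, Jun 20 1999

Gaps: 3, 4, 3, 4, 3, 4 days — not constant, but cyclic with period 2.
The events fall on every Thursday and Sunday.
Next Sunday: Jun 13 1999.
Next Thursday: Jun 17 1999.
The following Sunday is Jun 20 1999.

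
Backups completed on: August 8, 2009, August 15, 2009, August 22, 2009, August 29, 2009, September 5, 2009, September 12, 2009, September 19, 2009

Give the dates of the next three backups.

September 26, 2009; October 3, 2009; October 10, 2009

The spacing is 7, 7, 7, 7, 7, 7 days — always 7 days.
September 19, 2009 + 7 days = September 26, 2009.
September 26, 2009 + 7 days = October 3, 2009.
October 3, 2009 + 7 days = October 10, 2009.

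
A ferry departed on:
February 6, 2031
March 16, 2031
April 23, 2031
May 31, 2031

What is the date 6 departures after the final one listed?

Gaps between consecutive events: 38, 38, 38 days — a constant 38-day interval.
May 31, 2031 + 38 days = July 8, 2031.
July 8, 2031 + 38 days = August 15, 2031.
August 15, 2031 + 38 days = September 22, 2031.
September 22, 2031 + 38 days = October 30, 2031.
October 30, 2031 + 38 days = December 7, 2031.
December 7, 2031 + 38 days = January 14, 2032.

January 14, 2032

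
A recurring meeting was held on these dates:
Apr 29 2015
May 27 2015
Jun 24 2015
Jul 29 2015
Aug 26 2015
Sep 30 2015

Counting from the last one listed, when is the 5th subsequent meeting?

Feb 24 2016

Every date is a Wednesday; gaps 28, 28, 35, 28, 35 days.
Each is the last Wednesday of its month (at least one falls on the 29th or later, ruling out '4th Wednesday').
October 2015 ends with Wednesday Oct 28 2015.
Last Wednesday of November 2015: Nov 25 2015.
December 2015 ends with Wednesday Dec 30 2015.
Last Wednesday of January 2016: Jan 27 2016.
February 2016 ends with Wednesday Feb 24 2016.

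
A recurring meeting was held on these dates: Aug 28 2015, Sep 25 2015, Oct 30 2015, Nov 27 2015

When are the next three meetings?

Dec 25 2015, Jan 29 2016, Feb 26 2016

Every date is a Friday; gaps 28, 35, 28 days.
Each is the last Friday of its month (at least one falls on the 29th or later, ruling out '4th Friday').
Last Friday of December 2015: Dec 25 2015.
Last Friday of January 2016: Jan 29 2016.
February 2016 ends with Friday Feb 26 2016.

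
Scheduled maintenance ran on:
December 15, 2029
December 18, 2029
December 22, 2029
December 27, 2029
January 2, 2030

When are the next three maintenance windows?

Intervals are 3, 4, 5, 6 days — an arithmetic progression with common difference 1.
Next gap: 7 days. January 2, 2030 + 7 days = January 9, 2030.
Next gap: 8 days. January 9, 2030 + 8 days = January 17, 2030.
Next gap: 9 days. January 17, 2030 + 9 days = January 26, 2030.

January 9, 2030; January 17, 2030; January 26, 2030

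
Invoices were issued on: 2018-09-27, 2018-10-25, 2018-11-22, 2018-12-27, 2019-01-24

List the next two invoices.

These are Thursdays at 28- or 35-day spacing (28, 28, 35, 28).
The pattern: 4th Thursday of the month.
4th Thursday of February 2019: 2019-02-28.
March 2019 — 4th Thursday is 2019-03-28.

2019-02-28, 2019-03-28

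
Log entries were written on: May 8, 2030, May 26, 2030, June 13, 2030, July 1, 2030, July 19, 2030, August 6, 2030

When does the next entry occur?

Gaps between consecutive events: 18, 18, 18, 18, 18 days — a constant 18-day interval.
August 6, 2030 + 18 days = August 24, 2030.

August 24, 2030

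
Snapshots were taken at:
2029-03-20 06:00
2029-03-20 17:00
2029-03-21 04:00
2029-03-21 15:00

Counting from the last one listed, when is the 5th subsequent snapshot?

2029-03-23 22:00

Gaps: 11, 11, 11 hours — each event is 11 hours after the previous one.
2029-03-21 15:00 + 11 h = 2029-03-22 02:00.
2029-03-22 02:00 + 11 h = 2029-03-22 13:00.
2029-03-22 13:00 + 11 h = 2029-03-23 00:00.
2029-03-23 00:00 + 11 h = 2029-03-23 11:00.
2029-03-23 11:00 + 11 h = 2029-03-23 22:00.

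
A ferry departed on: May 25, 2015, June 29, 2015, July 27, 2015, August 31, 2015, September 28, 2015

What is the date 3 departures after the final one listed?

These are Mondays with 35, 28, 35, 28-day gaps.
Each is the final Monday of its month — June 29, 2015 is past the 28th, so '4th Monday' doesn't fit.
Last Monday of October 2015: October 26, 2015.
November 2015 ends with Monday November 30, 2015.
December 2015 ends with Monday December 28, 2015.

December 28, 2015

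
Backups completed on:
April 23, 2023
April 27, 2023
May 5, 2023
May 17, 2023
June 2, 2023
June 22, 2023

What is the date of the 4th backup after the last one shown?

October 20, 2023

Intervals are 4, 8, 12, 16, 20 days — an arithmetic progression with common difference 4.
Next gap: 24 days. June 22, 2023 + 24 days = July 16, 2023.
Next gap: 28 days. July 16, 2023 + 28 days = August 13, 2023.
Next gap: 32 days. August 13, 2023 + 32 days = September 14, 2023.
Next gap: 36 days. September 14, 2023 + 36 days = October 20, 2023.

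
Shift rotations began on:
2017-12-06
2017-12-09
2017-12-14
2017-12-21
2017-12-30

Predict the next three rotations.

The spacing grows by 2 each time: 3, 5, 7, 9 days.
Next gap: 11 days. 2017-12-30 + 11 days = 2018-01-10.
Next gap: 13 days. 2018-01-10 + 13 days = 2018-01-23.
Next gap: 15 days. 2018-01-23 + 15 days = 2018-02-07.

2018-01-10, 2018-01-23, 2018-02-07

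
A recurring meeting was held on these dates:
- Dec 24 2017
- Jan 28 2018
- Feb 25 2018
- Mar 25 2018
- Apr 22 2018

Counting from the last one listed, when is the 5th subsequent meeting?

All dates are Sundays, 35, 28, 28, 28 days apart.
Specifically, the 4th Sunday of each month.
May 2018 — 4th Sunday is May 27 2018.
4th Sunday of June 2018: Jun 24 2018.
4th Sunday of July 2018: Jul 22 2018.
4th Sunday of August 2018: Aug 26 2018.
September 2018 — 4th Sunday is Sep 23 2018.

Sep 23 2018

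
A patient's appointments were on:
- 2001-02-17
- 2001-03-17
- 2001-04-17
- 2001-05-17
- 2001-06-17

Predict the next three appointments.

The day-of-month is always 17 (28, 31, 30, 31 days between events).
So this recurs on the 17th of each month.
July 2001: 2001-07-17.
August 2001: 2001-08-17.
Next: September 2001 → 2001-09-17.

2001-07-17, 2001-08-17, 2001-09-17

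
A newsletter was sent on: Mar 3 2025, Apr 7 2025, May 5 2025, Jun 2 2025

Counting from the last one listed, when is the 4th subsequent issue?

Oct 6 2025

All dates are Mondays, 35, 28, 28 days apart.
Specifically, the 1st Monday of each month.
July 2025 — 1st Monday is Jul 7 2025.
1st Monday of August 2025: Aug 4 2025.
September 2025 — 1st Monday is Sep 1 2025.
October 2025 — 1st Monday is Oct 6 2025.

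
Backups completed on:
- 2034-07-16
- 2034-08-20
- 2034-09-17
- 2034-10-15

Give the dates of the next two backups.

2034-11-19, 2034-12-17

Gaps: 35, 28, 28 days — a mix of 28 and 35. Every date is a Sunday.
Each is the 3rd Sunday of its month.
3rd Sunday of November 2034: 2034-11-19.
3rd Sunday of December 2034: 2034-12-17.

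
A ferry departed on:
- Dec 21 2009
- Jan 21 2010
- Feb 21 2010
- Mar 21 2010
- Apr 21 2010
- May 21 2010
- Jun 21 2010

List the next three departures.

Jul 21 2010, Aug 21 2010, Sep 21 2010

Gaps: 31, 31, 28, 31, 30, 31 days — not constant. Every event is on the 21st of the month.
Pattern: the 21st of each month.
July 2010: Jul 21 2010.
Next: August 2010 → Aug 21 2010.
September 2010: Sep 21 2010.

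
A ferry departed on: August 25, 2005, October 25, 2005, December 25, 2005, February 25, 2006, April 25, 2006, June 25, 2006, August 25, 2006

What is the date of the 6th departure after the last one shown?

August 25, 2007

Each date is the 25th; the gaps (61, 61, 62, 59, 61, 61) track the month lengths.
The rule is the 25th of every 2 months.
Next: October 2006 → October 25, 2006.
December 2006: December 25, 2006.
February 2007: February 25, 2007.
April 2007: April 25, 2007.
June 2007: June 25, 2007.
August 2007: August 25, 2007.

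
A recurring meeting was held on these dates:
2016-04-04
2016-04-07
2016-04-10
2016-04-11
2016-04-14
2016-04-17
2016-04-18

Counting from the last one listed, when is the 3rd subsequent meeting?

The gap pattern 3, 3, 1, 3, 3, 1 repeats every 3 events.
These are the Mondays, Thursdays and Sundays of each week.
The following Thursday is 2016-04-21.
The following Sunday is 2016-04-24.
The following Monday is 2016-04-25.

2016-04-25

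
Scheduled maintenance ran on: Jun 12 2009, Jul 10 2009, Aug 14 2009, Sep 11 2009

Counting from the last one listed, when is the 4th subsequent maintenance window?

Jan 8 2010

All dates are Fridays, 28, 35, 28 days apart.
Specifically, the 2nd Friday of each month.
2nd Friday of October 2009: Oct 9 2009.
2nd Friday of November 2009: Nov 13 2009.
December 2009 — 2nd Friday is Dec 11 2009.
January 2010 — 2nd Friday is Jan 8 2010.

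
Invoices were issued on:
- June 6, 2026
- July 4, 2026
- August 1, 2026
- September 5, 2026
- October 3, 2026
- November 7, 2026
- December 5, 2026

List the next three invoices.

January 2, 2027; February 6, 2027; March 6, 2027

Gaps: 28, 28, 35, 28, 35, 28 days — a mix of 28 and 35. Every date is a Saturday.
Each is the 1st Saturday of its month.
1st Saturday of January 2027: January 2, 2027.
1st Saturday of February 2027: February 6, 2027.
1st Saturday of March 2027: March 6, 2027.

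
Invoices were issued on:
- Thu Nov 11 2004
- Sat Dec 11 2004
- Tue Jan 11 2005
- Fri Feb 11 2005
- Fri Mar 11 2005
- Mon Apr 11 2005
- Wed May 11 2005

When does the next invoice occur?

Gaps: 30, 31, 31, 28, 31, 30 days — not constant. Every event is on the 11th of the month.
Pattern: the 11th of each month.
Next: June 2005 → Sat Jun 11 2005.

Sat Jun 11 2005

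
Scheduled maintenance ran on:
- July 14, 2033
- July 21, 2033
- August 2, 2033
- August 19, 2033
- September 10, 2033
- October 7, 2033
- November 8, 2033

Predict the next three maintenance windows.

December 15, 2033; January 26, 2034; March 14, 2034

Gaps: 7, 12, 17, 22, 27, 32 days — each gap is 5 larger than the previous one.
Next gap: 37 days. November 8, 2033 + 37 days = December 15, 2033.
Next gap: 42 days. December 15, 2033 + 42 days = January 26, 2034.
Next gap: 47 days. January 26, 2034 + 47 days = March 14, 2034.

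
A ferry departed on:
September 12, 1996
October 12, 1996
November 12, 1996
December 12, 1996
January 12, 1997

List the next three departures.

The day-of-month is always 12 (30, 31, 30, 31 days between events).
So this recurs on the 12th of each month.
February 1997: February 12, 1997.
March 1997: March 12, 1997.
April 1997: April 12, 1997.

February 12, 1997; March 12, 1997; April 12, 1997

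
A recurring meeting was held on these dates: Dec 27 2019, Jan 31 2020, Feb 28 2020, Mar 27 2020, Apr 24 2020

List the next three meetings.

May 29 2020, Jun 26 2020, Jul 31 2020

Every date is a Friday; gaps 35, 28, 28, 28 days.
Each is the last Friday of its month (at least one falls on the 29th or later, ruling out '4th Friday').
Last Friday of May 2020: May 29 2020.
Last Friday of June 2020: Jun 26 2020.
July 2020 ends with Friday Jul 31 2020.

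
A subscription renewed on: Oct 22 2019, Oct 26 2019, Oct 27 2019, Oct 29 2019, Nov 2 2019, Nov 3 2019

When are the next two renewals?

Nov 5 2019, Nov 9 2019

Every event lands on a Tuesday or Saturday or Sunday (gaps cycle 4, 1, 2, 4, 1).
So the schedule is: every Tuesday, Saturday and Sunday.
The following Tuesday is Nov 5 2019.
The following Saturday is Nov 9 2019.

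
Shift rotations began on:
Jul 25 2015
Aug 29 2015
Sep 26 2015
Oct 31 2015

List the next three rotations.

These are Saturdays with 35, 28, 35-day gaps.
Each is the final Saturday of its month — Aug 29 2015 is past the 28th, so '4th Saturday' doesn't fit.
Last Saturday of November 2015: Nov 28 2015.
December 2015 ends with Saturday Dec 26 2015.
Last Saturday of January 2016: Jan 30 2016.

Nov 28 2015, Dec 26 2015, Jan 30 2016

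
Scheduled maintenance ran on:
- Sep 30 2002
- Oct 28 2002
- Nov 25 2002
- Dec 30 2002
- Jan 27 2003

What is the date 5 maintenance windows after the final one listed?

All Mondays; the gaps (28, 28, 35, 28) vary with month length.
This is the last Monday of each month.
Last Monday of February 2003: Feb 24 2003.
Last Monday of March 2003: Mar 31 2003.
April 2003 ends with Monday Apr 28 2003.
May 2003 ends with Monday May 26 2003.
June 2003 ends with Monday Jun 30 2003.

Jun 30 2003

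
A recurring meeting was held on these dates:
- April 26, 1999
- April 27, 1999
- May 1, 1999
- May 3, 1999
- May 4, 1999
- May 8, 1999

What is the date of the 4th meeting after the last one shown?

May 17, 1999

The gap pattern 1, 4, 2, 1, 4 repeats every 3 events.
These are the Mondays, Tuesdays and Saturdays of each week.
The following Monday is May 10, 1999.
The following Tuesday is May 11, 1999.
The following Saturday is May 15, 1999.
The following Monday is May 17, 1999.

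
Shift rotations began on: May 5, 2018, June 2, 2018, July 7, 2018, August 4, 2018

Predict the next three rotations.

September 1, 2018; October 6, 2018; November 3, 2018

These are Saturdays at 28- or 35-day spacing (28, 35, 28).
The pattern: 1st Saturday of the month.
September 2018 — 1st Saturday is September 1, 2018.
1st Saturday of October 2018: October 6, 2018.
1st Saturday of November 2018: November 3, 2018.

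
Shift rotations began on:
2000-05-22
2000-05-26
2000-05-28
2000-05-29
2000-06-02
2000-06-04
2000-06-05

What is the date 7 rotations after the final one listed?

The gap pattern 4, 2, 1, 4, 2, 1 repeats every 3 events.
These are the Mondays, Fridays and Sundays of each week.
Next Friday: 2000-06-09.
The following Sunday is 2000-06-11.
The following Monday is 2000-06-12.
Next Friday: 2000-06-16.
Next Sunday: 2000-06-18.
The following Monday is 2000-06-19.
Next Friday: 2000-06-23.

2000-06-23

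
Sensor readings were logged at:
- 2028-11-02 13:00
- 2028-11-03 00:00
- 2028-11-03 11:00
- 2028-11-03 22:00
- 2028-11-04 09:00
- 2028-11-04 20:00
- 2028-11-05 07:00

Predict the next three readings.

Spacing: 11, 11, 11, 11, 11, 11 h — constant 11 h.
2028-11-05 07:00 + 11 h = 2028-11-05 18:00.
2028-11-05 18:00 + 11 h = 2028-11-06 05:00.
2028-11-06 05:00 + 11 h = 2028-11-06 16:00.

2028-11-05 18:00, 2028-11-06 05:00, 2028-11-06 16:00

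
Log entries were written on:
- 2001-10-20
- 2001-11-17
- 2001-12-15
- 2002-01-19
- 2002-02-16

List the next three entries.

These are Saturdays at 28- or 35-day spacing (28, 28, 35, 28).
The pattern: 3rd Saturday of the month.
March 2002 — 3rd Saturday is 2002-03-16.
3rd Saturday of April 2002: 2002-04-20.
May 2002 — 3rd Saturday is 2002-05-18.

2002-03-16, 2002-04-20, 2002-05-18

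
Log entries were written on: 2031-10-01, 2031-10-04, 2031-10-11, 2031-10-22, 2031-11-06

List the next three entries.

The spacing grows by 4 each time: 3, 7, 11, 15 days.
Next gap: 19 days. 2031-11-06 + 19 days = 2031-11-25.
Next gap: 23 days. 2031-11-25 + 23 days = 2031-12-18.
Next gap: 27 days. 2031-12-18 + 27 days = 2032-01-14.

2031-11-25, 2031-12-18, 2032-01-14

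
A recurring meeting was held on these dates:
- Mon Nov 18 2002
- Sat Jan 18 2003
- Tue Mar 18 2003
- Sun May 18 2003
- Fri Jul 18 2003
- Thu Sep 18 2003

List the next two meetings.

Tue Nov 18 2003, Sun Jan 18 2004

The day-of-month is always 18 (61, 59, 61, 61, 62 days between events).
So this recurs on the 18th of every 2 months.
November 2003: Tue Nov 18 2003.
January 2004: Sun Jan 18 2004.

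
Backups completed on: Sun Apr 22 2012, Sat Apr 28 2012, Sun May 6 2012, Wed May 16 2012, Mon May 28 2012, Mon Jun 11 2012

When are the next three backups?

Gaps: 6, 8, 10, 12, 14 days — each gap is 2 larger than the previous one.
Next gap: 16 days. Mon Jun 11 2012 + 16 days = Wed Jun 27 2012.
Next gap: 18 days. Wed Jun 27 2012 + 18 days = Sun Jul 15 2012.
Next gap: 20 days. Sun Jul 15 2012 + 20 days = Sat Aug 4 2012.

Wed Jun 27 2012, Sun Jul 15 2012, Sat Aug 4 2012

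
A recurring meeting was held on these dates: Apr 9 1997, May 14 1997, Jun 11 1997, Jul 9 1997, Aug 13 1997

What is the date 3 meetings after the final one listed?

Nov 12 1997

Gaps: 35, 28, 28, 35 days — a mix of 28 and 35. Every date is a Wednesday.
Each is the 2nd Wednesday of its month.
September 1997 — 2nd Wednesday is Sep 10 1997.
October 1997 — 2nd Wednesday is Oct 8 1997.
November 1997 — 2nd Wednesday is Nov 12 1997.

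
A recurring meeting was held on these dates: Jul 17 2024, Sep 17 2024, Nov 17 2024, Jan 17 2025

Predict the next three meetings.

The day-of-month is always 17 (62, 61, 61 days between events).
So this recurs on the 17th of every 2 months.
Next: March 2025 → Mar 17 2025.
May 2025: May 17 2025.
Next: July 2025 → Jul 17 2025.

Mar 17 2025, May 17 2025, Jul 17 2025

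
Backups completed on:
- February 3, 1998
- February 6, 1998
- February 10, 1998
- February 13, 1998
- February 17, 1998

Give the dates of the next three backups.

February 20, 1998; February 24, 1998; February 27, 1998

Gaps: 3, 4, 3, 4 days — not constant, but cyclic with period 2.
The events fall on every Tuesday and Friday.
The following Friday is February 20, 1998.
The following Tuesday is February 24, 1998.
Next Friday: February 27, 1998.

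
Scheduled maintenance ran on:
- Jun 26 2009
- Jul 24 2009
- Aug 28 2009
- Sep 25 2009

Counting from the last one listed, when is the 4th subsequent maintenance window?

Jan 22 2010

All dates are Fridays, 28, 35, 28 days apart.
Specifically, the 4th Friday of each month.
4th Friday of October 2009: Oct 23 2009.
4th Friday of November 2009: Nov 27 2009.
4th Friday of December 2009: Dec 25 2009.
4th Friday of January 2010: Jan 22 2010.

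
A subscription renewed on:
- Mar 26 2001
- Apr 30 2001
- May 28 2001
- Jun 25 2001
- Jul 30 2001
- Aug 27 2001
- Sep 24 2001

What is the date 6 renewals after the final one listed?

These are Mondays with 35, 28, 28, 35, 28, 28-day gaps.
Each is the final Monday of its month — Apr 30 2001 is past the 28th, so '4th Monday' doesn't fit.
Last Monday of October 2001: Oct 29 2001.
Last Monday of November 2001: Nov 26 2001.
December 2001 ends with Monday Dec 31 2001.
Last Monday of January 2002: Jan 28 2002.
February 2002 ends with Monday Feb 25 2002.
March 2002 ends with Monday Mar 25 2002.

Mar 25 2002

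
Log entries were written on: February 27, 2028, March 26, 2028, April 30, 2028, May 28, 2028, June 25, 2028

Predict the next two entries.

July 30, 2028; August 27, 2028

Every date is a Sunday; gaps 28, 35, 28, 28 days.
Each is the last Sunday of its month (at least one falls on the 29th or later, ruling out '4th Sunday').
Last Sunday of July 2028: July 30, 2028.
August 2028 ends with Sunday August 27, 2028.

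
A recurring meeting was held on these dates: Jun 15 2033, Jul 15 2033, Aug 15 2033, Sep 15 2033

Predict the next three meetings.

Oct 15 2033, Nov 15 2033, Dec 15 2033

Gaps: 30, 31, 31 days — not constant. Every event is on the 15th of the month.
Pattern: the 15th of each month.
October 2033: Oct 15 2033.
Next: November 2033 → Nov 15 2033.
December 2033: Dec 15 2033.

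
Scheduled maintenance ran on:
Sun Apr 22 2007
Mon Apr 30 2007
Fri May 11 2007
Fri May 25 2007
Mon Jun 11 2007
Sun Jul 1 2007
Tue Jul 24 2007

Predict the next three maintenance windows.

Intervals are 8, 11, 14, 17, 20, 23 days — an arithmetic progression with common difference 3.
Next gap: 26 days. Tue Jul 24 2007 + 26 days = Sun Aug 19 2007.
Next gap: 29 days. Sun Aug 19 2007 + 29 days = Mon Sep 17 2007.
Next gap: 32 days. Mon Sep 17 2007 + 32 days = Fri Oct 19 2007.

Sun Aug 19 2007, Mon Sep 17 2007, Fri Oct 19 2007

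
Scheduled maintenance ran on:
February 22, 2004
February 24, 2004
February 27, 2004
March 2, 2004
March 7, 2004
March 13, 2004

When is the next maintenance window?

March 20, 2004

The spacing grows by 1 each time: 2, 3, 4, 5, 6 days.
Next gap: 7 days. March 13, 2004 + 7 days = March 20, 2004.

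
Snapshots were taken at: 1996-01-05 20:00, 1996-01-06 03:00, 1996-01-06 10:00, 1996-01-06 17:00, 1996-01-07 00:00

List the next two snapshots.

The interval is a steady 7 hours (7, 7, 7, 7).
1996-01-07 00:00 + 7 h = 1996-01-07 07:00.
1996-01-07 07:00 + 7 h = 1996-01-07 14:00.

1996-01-07 07:00, 1996-01-07 14:00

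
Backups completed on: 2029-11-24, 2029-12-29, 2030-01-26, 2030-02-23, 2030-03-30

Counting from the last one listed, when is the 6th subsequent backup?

All Saturdays; the gaps (35, 28, 28, 35) vary with month length.
This is the last Saturday of each month.
April 2030 ends with Saturday 2030-04-27.
May 2030 ends with Saturday 2030-05-25.
Last Saturday of June 2030: 2030-06-29.
July 2030 ends with Saturday 2030-07-27.
August 2030 ends with Saturday 2030-08-31.
Last Saturday of September 2030: 2030-09-28.

2030-09-28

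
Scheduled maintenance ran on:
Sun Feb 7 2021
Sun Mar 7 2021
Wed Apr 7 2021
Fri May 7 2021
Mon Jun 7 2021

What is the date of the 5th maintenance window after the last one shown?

Gaps: 28, 31, 30, 31 days — not constant. Every event is on the 7th of the month.
Pattern: the 7th of each month.
Next: July 2021 → Wed Jul 7 2021.
Next: August 2021 → Sat Aug 7 2021.
September 2021: Tue Sep 7 2021.
October 2021: Thu Oct 7 2021.
Next: November 2021 → Sun Nov 7 2021.

Sun Nov 7 2021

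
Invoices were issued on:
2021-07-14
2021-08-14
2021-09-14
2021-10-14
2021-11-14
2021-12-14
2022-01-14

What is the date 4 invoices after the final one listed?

Gaps: 31, 31, 30, 31, 30, 31 days — not constant. Every event is on the 14th of the month.
Pattern: the 14th of each month.
Next: February 2022 → 2022-02-14.
March 2022: 2022-03-14.
April 2022: 2022-04-14.
Next: May 2022 → 2022-05-14.

2022-05-14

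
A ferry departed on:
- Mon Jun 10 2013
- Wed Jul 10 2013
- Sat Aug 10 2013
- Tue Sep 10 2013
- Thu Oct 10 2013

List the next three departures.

Sun Nov 10 2013, Tue Dec 10 2013, Fri Jan 10 2014

Gaps: 30, 31, 31, 30 days — not constant. Every event is on the 10th of the month.
Pattern: the 10th of each month.
Next: November 2013 → Sun Nov 10 2013.
December 2013: Tue Dec 10 2013.
January 2014: Fri Jan 10 2014.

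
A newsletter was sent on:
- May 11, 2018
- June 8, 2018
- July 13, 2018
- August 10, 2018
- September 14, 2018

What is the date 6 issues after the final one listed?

March 8, 2019

Gaps: 28, 35, 28, 35 days — a mix of 28 and 35. Every date is a Friday.
Each is the 2nd Friday of its month.
2nd Friday of October 2018: October 12, 2018.
2nd Friday of November 2018: November 9, 2018.
December 2018 — 2nd Friday is December 14, 2018.
2nd Friday of January 2019: January 11, 2019.
2nd Friday of February 2019: February 8, 2019.
March 2019 — 2nd Friday is March 8, 2019.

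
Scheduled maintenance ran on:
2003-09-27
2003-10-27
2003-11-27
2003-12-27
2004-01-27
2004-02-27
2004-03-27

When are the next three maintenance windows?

Gaps: 30, 31, 30, 31, 31, 29 days — not constant. Every event is on the 27th of the month.
Pattern: the 27th of each month.
Next: April 2004 → 2004-04-27.
Next: May 2004 → 2004-05-27.
June 2004: 2004-06-27.

2004-04-27, 2004-05-27, 2004-06-27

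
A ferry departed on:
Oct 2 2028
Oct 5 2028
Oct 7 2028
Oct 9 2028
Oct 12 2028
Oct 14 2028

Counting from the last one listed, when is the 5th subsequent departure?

Every event lands on a Monday or Thursday or Saturday (gaps cycle 3, 2, 2, 3, 2).
So the schedule is: every Monday, Thursday and Saturday.
The following Monday is Oct 16 2028.
Next Thursday: Oct 19 2028.
Next Saturday: Oct 21 2028.
Next Monday: Oct 23 2028.
Next Thursday: Oct 26 2028.

Oct 26 2028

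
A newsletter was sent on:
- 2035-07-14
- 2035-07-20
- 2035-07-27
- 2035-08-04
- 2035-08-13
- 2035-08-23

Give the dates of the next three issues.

Gaps: 6, 7, 8, 9, 10 days — each gap is 1 larger than the previous one.
Next gap: 11 days. 2035-08-23 + 11 days = 2035-09-03.
Next gap: 12 days. 2035-09-03 + 12 days = 2035-09-15.
Next gap: 13 days. 2035-09-15 + 13 days = 2035-09-28.

2035-09-03, 2035-09-15, 2035-09-28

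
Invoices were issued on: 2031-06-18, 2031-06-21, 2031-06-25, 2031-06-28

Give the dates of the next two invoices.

2031-07-02, 2031-07-05

Gaps: 3, 4, 3 days — not constant, but cyclic with period 2.
The events fall on every Wednesday and Saturday.
The following Wednesday is 2031-07-02.
The following Saturday is 2031-07-05.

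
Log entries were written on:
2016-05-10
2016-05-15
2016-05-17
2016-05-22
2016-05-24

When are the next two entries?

Every event lands on a Tuesday or Sunday (gaps cycle 5, 2, 5, 2).
So the schedule is: every Tuesday and Sunday.
The following Sunday is 2016-05-29.
The following Tuesday is 2016-05-31.

2016-05-29, 2016-05-31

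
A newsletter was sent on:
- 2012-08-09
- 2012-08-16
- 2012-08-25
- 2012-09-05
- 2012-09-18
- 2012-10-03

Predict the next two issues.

2012-10-20, 2012-11-08

Intervals are 7, 9, 11, 13, 15 days — an arithmetic progression with common difference 2.
Next gap: 17 days. 2012-10-03 + 17 days = 2012-10-20.
Next gap: 19 days. 2012-10-20 + 19 days = 2012-11-08.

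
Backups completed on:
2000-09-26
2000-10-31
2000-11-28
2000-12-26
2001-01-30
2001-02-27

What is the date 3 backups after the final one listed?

All Tuesdays; the gaps (35, 28, 28, 35, 28) vary with month length.
This is the last Tuesday of each month.
Last Tuesday of March 2001: 2001-03-27.
April 2001 ends with Tuesday 2001-04-24.
May 2001 ends with Tuesday 2001-05-29.

2001-05-29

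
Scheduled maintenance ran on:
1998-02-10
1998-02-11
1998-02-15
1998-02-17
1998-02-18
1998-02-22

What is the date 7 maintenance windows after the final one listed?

The gap pattern 1, 4, 2, 1, 4 repeats every 3 events.
These are the Tuesdays, Wednesdays and Sundays of each week.
Next Tuesday: 1998-02-24.
Next Wednesday: 1998-02-25.
The following Sunday is 1998-03-01.
Next Tuesday: 1998-03-03.
Next Wednesday: 1998-03-04.
The following Sunday is 1998-03-08.
Next Tuesday: 1998-03-10.

1998-03-10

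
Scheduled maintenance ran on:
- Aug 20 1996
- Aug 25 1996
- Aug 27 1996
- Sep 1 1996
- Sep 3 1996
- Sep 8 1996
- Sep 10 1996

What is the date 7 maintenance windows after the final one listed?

Oct 6 1996

Gaps: 5, 2, 5, 2, 5, 2 days — not constant, but cyclic with period 2.
The events fall on every Tuesday and Sunday.
The following Sunday is Sep 15 1996.
Next Tuesday: Sep 17 1996.
The following Sunday is Sep 22 1996.
The following Tuesday is Sep 24 1996.
The following Sunday is Sep 29 1996.
The following Tuesday is Oct 1 1996.
The following Sunday is Oct 6 1996.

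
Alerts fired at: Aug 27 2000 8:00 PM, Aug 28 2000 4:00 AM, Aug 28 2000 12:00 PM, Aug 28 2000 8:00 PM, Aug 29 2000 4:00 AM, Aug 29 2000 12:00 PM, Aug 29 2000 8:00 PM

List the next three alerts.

Aug 30 2000 4:00 AM, Aug 30 2000 12:00 PM, Aug 30 2000 8:00 PM

Spacing: 8, 8, 8, 8, 8, 8 h — constant 8 h.
Aug 29 2000 8:00 PM + 8 h = Aug 30 2000 4:00 AM.
Aug 30 2000 4:00 AM + 8 h = Aug 30 2000 12:00 PM.
Aug 30 2000 12:00 PM + 8 h = Aug 30 2000 8:00 PM.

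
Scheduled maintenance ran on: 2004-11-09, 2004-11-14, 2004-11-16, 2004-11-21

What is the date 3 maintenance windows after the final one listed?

The gap pattern 5, 2, 5 repeats every 2 events.
These are the Tuesdays and Sundays of each week.
The following Tuesday is 2004-11-23.
The following Sunday is 2004-11-28.
Next Tuesday: 2004-11-30.

2004-11-30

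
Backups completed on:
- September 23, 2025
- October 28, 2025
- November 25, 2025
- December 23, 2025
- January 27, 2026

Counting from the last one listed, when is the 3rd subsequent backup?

April 28, 2026

These are Tuesdays at 28- or 35-day spacing (35, 28, 28, 35).
The pattern: 4th Tuesday of the month.
February 2026 — 4th Tuesday is February 24, 2026.
March 2026 — 4th Tuesday is March 24, 2026.
4th Tuesday of April 2026: April 28, 2026.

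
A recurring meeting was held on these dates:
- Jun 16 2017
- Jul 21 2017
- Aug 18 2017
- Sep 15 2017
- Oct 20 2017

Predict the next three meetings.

Nov 17 2017, Dec 15 2017, Jan 19 2018

Gaps: 35, 28, 28, 35 days — a mix of 28 and 35. Every date is a Friday.
Each is the 3rd Friday of its month.
3rd Friday of November 2017: Nov 17 2017.
December 2017 — 3rd Friday is Dec 15 2017.
3rd Friday of January 2018: Jan 19 2018.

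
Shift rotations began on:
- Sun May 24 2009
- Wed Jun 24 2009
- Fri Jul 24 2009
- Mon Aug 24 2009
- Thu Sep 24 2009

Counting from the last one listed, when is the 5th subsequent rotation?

Each date is the 24th; the gaps (31, 30, 31, 31) track the month lengths.
The rule is the 24th of each month.
Next: October 2009 → Sat Oct 24 2009.
November 2009: Tue Nov 24 2009.
December 2009: Thu Dec 24 2009.
January 2010: Sun Jan 24 2010.
Next: February 2010 → Wed Feb 24 2010.

Wed Feb 24 2010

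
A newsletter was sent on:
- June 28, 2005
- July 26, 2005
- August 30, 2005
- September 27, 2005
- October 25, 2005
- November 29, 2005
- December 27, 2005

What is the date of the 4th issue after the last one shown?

April 25, 2006

Every date is a Tuesday; gaps 28, 35, 28, 28, 35, 28 days.
Each is the last Tuesday of its month (at least one falls on the 29th or later, ruling out '4th Tuesday').
Last Tuesday of January 2006: January 31, 2006.
February 2006 ends with Tuesday February 28, 2006.
March 2006 ends with Tuesday March 28, 2006.
April 2006 ends with Tuesday April 25, 2006.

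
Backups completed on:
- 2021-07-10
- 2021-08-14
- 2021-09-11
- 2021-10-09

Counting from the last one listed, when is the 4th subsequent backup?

2022-02-12

These are Saturdays at 28- or 35-day spacing (35, 28, 28).
The pattern: 2nd Saturday of the month.
2nd Saturday of November 2021: 2021-11-13.
December 2021 — 2nd Saturday is 2021-12-11.
January 2022 — 2nd Saturday is 2022-01-08.
2nd Saturday of February 2022: 2022-02-12.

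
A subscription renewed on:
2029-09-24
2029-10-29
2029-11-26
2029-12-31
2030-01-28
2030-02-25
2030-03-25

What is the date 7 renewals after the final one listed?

These are Mondays with 35, 28, 35, 28, 28, 28-day gaps.
Each is the final Monday of its month — 2029-10-29 is past the 28th, so '4th Monday' doesn't fit.
Last Monday of April 2030: 2030-04-29.
May 2030 ends with Monday 2030-05-27.
Last Monday of June 2030: 2030-06-24.
July 2030 ends with Monday 2030-07-29.
Last Monday of August 2030: 2030-08-26.
Last Monday of September 2030: 2030-09-30.
Last Monday of October 2030: 2030-10-28.

2030-10-28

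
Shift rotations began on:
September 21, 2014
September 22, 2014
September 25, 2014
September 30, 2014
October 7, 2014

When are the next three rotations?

Intervals are 1, 3, 5, 7 days — an arithmetic progression with common difference 2.
Next gap: 9 days. October 7, 2014 + 9 days = October 16, 2014.
Next gap: 11 days. October 16, 2014 + 11 days = October 27, 2014.
Next gap: 13 days. October 27, 2014 + 13 days = November 9, 2014.

October 16, 2014; October 27, 2014; November 9, 2014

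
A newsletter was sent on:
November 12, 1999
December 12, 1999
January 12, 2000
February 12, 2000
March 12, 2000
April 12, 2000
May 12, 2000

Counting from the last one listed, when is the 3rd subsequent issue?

August 12, 2000

Each date is the 12th; the gaps (30, 31, 31, 29, 31, 30) track the month lengths.
The rule is the 12th of each month.
June 2000: June 12, 2000.
Next: July 2000 → July 12, 2000.
Next: August 2000 → August 12, 2000.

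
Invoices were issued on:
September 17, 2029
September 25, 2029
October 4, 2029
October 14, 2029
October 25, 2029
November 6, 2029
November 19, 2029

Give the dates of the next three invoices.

The spacing grows by 1 each time: 8, 9, 10, 11, 12, 13 days.
Next gap: 14 days. November 19, 2029 + 14 days = December 3, 2029.
Next gap: 15 days. December 3, 2029 + 15 days = December 18, 2029.
Next gap: 16 days. December 18, 2029 + 16 days = January 3, 2030.

December 3, 2029; December 18, 2029; January 3, 2030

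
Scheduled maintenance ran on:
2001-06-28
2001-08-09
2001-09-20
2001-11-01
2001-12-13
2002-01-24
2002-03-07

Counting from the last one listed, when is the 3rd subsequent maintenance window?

2002-07-11

The spacing is 42, 42, 42, 42, 42, 42 days — always 42 days.
2002-03-07 + 42 days = 2002-04-18.
2002-04-18 + 42 days = 2002-05-30.
2002-05-30 + 42 days = 2002-07-11.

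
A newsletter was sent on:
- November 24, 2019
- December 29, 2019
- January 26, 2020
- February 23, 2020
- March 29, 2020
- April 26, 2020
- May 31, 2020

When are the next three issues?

June 28, 2020; July 26, 2020; August 30, 2020

All Sundays; the gaps (35, 28, 28, 35, 28, 35) vary with month length.
This is the last Sunday of each month.
June 2020 ends with Sunday June 28, 2020.
July 2020 ends with Sunday July 26, 2020.
Last Sunday of August 2020: August 30, 2020.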